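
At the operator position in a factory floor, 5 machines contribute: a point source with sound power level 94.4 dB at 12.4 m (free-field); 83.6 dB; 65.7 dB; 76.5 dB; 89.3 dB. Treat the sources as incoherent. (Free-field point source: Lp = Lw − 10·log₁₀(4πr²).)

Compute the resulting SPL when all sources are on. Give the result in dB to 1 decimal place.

Source at 12.4 m: Lp = 94.4 − 10·log₁₀(4π·12.4²) = 94.4 − 10·log₁₀(1932.205) = 61.5 dB.
Sum in the linear (power) domain: Σ 10^(Lᵢ/10) = 10^(61.5/10) + 10^(83.6/10) + 10^(65.7/10) + 10^(76.5/10) + 10^(89.3/10) = 1.13e+09.
Back to dB: 10·log₁₀ Σ = 90.5 dB.

90.5 dB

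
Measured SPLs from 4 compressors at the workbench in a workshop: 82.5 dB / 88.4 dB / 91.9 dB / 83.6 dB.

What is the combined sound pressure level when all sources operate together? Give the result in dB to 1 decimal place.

94.2 dB

Converting to relative power and adding: 10^(82.5/10) + 10^(88.4/10) + 10^(91.9/10) + 10^(83.6/10) = 2.648e+09.
Combined level = 10 log₁₀(2.648e+09) = 94.2 dB.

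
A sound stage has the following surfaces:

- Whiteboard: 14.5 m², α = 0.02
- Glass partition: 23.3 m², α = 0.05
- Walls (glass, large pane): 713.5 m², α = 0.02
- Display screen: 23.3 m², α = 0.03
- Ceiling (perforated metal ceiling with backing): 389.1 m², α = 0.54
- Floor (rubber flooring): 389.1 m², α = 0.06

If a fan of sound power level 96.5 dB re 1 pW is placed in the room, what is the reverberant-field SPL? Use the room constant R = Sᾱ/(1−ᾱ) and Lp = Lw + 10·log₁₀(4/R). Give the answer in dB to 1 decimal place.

77.8 dB

A = 249.884 sabins; S = 1552.8 m².
ᾱ = 0.1609, so room constant R = A/(1−ᾱ) = 297.800 m².
Lp = Lw + 10 log₁₀(4/R) = 96.5 -18.72 = 77.8 dB.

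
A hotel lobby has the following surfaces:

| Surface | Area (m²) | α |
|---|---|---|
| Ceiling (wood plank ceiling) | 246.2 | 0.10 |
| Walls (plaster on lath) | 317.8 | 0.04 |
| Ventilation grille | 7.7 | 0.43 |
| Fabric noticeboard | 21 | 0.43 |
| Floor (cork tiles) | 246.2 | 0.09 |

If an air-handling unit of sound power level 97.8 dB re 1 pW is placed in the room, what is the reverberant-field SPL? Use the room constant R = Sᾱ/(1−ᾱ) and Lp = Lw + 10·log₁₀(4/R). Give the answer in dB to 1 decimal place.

84.9 dB

Σ(Sᵢαᵢ) = 246.2·0.10 + 317.8·0.04 + 7.7·0.43 + 21·0.43 + 246.2·0.09 = 71.831; total area S = 838.9 m².
ᾱ = 0.0856, so room constant R = A/(1−ᾱ) = 78.555 m².
Lp = 97.8 + 10·log₁₀(4/78.555) = 97.8 + (-12.93) = 84.9 dB.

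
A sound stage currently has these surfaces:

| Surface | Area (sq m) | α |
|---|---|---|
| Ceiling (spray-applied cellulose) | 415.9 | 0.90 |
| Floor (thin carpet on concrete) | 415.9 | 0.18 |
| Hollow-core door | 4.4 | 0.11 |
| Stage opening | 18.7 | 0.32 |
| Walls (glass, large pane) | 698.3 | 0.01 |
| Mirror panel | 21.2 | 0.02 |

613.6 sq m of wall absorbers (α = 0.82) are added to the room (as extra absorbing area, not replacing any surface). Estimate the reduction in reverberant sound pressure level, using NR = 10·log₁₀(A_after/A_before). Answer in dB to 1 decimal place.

3.2 dB

Total absorption A_before = 415.9·0.90 + 415.9·0.18 + 4.4·0.11 + 18.7·0.32 + 698.3·0.01 + 21.2·0.02
  = 374.310 + 74.862 + 0.484 + 5.984 + 6.983 + 0.424 = 463.047 sq m sabins.
Treatment contributes 613.6·0.82 = 503.152 sabins.
A_after = 463.047 + 503.152 = 966.199 sabins.
NR = 10·log₁₀(966.199/463.047) = 3.2 dB.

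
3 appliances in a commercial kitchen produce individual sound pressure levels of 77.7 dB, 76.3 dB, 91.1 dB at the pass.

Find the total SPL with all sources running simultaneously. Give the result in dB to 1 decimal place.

91.4 dB

Sum in the linear (power) domain: Σ 10^(Lᵢ/10) = 10^(77.7/10) + 10^(76.3/10) + 10^(91.1/10) = 1.39e+09.
Combined level = 10 log₁₀(1.39e+09) = 91.4 dB.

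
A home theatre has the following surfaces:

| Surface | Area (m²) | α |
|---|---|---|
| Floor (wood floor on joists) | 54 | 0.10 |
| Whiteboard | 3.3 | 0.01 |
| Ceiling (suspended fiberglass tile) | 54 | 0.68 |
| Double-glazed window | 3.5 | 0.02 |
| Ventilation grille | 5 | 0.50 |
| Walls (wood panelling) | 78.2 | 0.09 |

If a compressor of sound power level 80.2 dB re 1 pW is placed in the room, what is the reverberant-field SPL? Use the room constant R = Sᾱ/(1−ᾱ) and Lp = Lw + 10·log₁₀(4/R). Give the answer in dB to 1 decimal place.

67.8 dB

Σ(Sᵢαᵢ) = 54·0.10 + 3.3·0.01 + 54·0.68 + 3.5·0.02 + 5·0.50 + 78.2·0.09 = 51.761; total area S = 198.0 m².
ᾱ = 0.2614, so room constant R = A/(1−ᾱ) = 70.080 m².
Lp = 80.2 + 10·log₁₀(4/70.080) = 80.2 + (-12.44) = 67.8 dB.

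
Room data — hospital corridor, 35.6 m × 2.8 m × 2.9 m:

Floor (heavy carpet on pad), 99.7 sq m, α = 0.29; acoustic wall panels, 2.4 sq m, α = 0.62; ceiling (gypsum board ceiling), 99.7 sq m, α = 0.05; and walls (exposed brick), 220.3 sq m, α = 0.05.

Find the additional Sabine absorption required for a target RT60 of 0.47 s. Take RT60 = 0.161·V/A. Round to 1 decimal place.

52.6 sabins

Total absorption A₁ = 99.7·0.29 + 2.4·0.62 + 99.7·0.05 + 220.3·0.05
  = 28.913 + 1.488 + 4.985 + 11.015 = 46.401 sq m sabins.
V = 289.072 m³. Required absorption A₂ = 0.161 × 289.072 / 0.47 = 99.023 sabins.
Additional absorption ΔA = 99.023 − 46.401 = 52.6 sabins.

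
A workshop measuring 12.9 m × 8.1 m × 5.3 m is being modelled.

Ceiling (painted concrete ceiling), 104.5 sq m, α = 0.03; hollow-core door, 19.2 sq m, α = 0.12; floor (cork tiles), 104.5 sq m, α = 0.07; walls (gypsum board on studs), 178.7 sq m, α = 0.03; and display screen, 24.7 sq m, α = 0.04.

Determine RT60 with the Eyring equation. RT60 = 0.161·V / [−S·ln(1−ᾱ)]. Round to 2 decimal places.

S = Σ Sᵢ = 431.6 sq m.
Σ(Sᵢαᵢ) = 104.5·0.03 + 19.2·0.12 + 104.5·0.07 + 178.7·0.03 + 24.7·0.04 = 19.103.
ᾱ = 19.103 / 431.6 = 0.0443.
−S·ln(1−ᾱ) = −431.6 × ln(1 − 0.0443) = 19.556.
V = 12.9 × 8.1 × 5.3 = 553.797 m³.
RT60 = 0.161 × 553.797 / 19.556 = 4.56 s.

4.56 sec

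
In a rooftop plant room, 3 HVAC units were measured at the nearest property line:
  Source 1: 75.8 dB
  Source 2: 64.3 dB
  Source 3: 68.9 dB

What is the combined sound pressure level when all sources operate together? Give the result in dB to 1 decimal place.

76.9 dB

Converting to relative power and adding: 10^(75.8/10) + 10^(64.3/10) + 10^(68.9/10) = 4.847e+07.
Back to dB: 10·log₁₀ Σ = 76.9 dB.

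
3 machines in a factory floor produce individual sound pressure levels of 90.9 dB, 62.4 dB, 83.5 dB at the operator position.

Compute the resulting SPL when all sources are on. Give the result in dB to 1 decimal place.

Σ 10^(Lᵢ/10) = 1.456e+09.
Combined level = 10 log₁₀(1.456e+09) = 91.6 dB.

91.6 dB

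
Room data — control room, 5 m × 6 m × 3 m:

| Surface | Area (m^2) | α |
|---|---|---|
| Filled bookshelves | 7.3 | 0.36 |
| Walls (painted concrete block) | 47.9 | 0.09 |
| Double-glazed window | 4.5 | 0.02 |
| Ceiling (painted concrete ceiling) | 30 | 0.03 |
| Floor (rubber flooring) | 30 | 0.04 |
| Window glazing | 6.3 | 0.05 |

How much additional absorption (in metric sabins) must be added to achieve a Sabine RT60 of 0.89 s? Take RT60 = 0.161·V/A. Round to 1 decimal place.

A₁ = Σ Sᵢαᵢ = 7.3*0.36 + 47.9*0.09 + 4.5*0.02 + 30*0.03 + 30*0.04 + 6.3*0.05 = 9.444 sabins.
Target A₂ = 0.161·90/0.89 = 16.281 sabins (V = 90 m³).
ΔA = A₂ − A₁ = 16.281 − 9.444 = 6.8 sabins.

6.8 sabins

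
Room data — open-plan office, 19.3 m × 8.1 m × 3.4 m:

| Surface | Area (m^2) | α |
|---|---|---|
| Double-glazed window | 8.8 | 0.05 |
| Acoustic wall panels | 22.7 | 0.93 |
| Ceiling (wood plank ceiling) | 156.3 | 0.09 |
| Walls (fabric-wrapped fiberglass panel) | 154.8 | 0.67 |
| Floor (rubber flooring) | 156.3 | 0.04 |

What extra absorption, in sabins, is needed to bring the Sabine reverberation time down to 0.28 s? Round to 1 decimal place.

160.0 sabins

Summing Sᵢαᵢ: 0.440 + 21.111 + 14.067 + 103.716 + 6.252 → A₁ = 145.586 sabins.
V = 531.522 m³. Required absorption A₂ = 0.161 × 531.522 / 0.28 = 305.625 sabins.
Additional absorption ΔA = 305.625 − 145.586 = 160.0 sabins.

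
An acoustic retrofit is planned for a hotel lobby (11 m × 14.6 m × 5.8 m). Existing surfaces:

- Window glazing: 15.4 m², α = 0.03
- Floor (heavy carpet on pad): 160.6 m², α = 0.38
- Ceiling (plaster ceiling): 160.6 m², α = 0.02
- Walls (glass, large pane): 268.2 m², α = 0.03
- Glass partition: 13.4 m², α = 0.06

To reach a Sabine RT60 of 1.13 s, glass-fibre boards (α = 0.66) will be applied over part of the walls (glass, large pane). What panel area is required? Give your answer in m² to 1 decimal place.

Equivalent absorption area: A₁ = 15.4·0.03 + 160.6·0.38 + 160.6·0.02 + 268.2·0.03 + 13.4·0.06 = 73.552 m².
V = 931.48 m³. Target absorption A₂ = 0.161 × 931.48 / 1.13 = 132.715 sabins.
ΔA needed = 132.715 − 73.552 = 59.163 sabins.
Net gain per m²: Δα = 0.66 − 0.03 = 0.63.
Area = ΔA/Δα = 59.163/0.63 = 93.9 m².

93.9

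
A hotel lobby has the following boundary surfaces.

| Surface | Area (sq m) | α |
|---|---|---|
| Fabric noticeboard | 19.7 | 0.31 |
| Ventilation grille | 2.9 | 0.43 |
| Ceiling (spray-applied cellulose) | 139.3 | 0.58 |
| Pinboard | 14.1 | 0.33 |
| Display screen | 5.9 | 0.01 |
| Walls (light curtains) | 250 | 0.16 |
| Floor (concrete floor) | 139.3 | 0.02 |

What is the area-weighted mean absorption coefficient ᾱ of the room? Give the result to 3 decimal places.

0.237

Total surface area S = 571.2 sq m.
Σ(Sᵢαᵢ) = 19.7×0.31 + 2.9×0.43 + 139.3×0.58 + 14.1×0.33 + 5.9×0.01 + 250×0.16 + 139.3×0.02 = 135.646.
ᾱ = 135.646 / 571.2 = 0.237.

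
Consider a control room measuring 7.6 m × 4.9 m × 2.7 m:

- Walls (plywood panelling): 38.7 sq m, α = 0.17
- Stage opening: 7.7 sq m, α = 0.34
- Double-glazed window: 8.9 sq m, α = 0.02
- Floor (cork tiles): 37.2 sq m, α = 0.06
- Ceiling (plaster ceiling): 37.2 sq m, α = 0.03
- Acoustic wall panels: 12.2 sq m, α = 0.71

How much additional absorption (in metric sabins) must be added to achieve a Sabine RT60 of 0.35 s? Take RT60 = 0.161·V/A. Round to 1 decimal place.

Equivalent absorption area: A₁ = 38.7*0.17 + 7.7*0.34 + 8.9*0.02 + 37.2*0.06 + 37.2*0.03 + 12.2*0.71 = 21.385 sq m.
V = 100.548 m³. Required absorption A₂ = 0.161 × 100.548 / 0.35 = 46.252 sabins.
Shortfall: 46.252 − 21.385 = 24.9 sabins.

24.9 sabins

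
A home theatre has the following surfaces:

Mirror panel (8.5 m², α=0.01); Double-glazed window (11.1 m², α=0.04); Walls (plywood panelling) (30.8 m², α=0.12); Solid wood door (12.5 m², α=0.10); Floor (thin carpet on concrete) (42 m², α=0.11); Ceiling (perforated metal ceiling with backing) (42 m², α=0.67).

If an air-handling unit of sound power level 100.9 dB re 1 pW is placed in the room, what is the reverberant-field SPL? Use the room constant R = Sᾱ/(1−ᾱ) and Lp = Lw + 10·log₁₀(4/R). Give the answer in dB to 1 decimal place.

Σ(Sᵢαᵢ) = 8.5·0.01 + 11.1·0.04 + 30.8·0.12 + 12.5·0.10 + 42·0.11 + 42·0.67 = 38.235; total area S = 146.9 m².
ᾱ = 0.2603, so room constant R = A/(1−ᾱ) = 51.690 m².
Lp = Lw + 10 log₁₀(4/R) = 100.9 -11.11 = 89.8 dB.

89.8 dB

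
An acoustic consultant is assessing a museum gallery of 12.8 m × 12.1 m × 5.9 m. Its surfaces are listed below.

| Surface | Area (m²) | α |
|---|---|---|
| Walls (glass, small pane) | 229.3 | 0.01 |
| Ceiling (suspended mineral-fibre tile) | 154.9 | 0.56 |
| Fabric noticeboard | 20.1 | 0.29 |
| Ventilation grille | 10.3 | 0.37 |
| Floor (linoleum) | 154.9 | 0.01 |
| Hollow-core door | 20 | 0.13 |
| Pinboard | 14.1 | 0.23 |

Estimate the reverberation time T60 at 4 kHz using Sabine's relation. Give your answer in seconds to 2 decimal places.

Total absorption A = 229.3×0.01 + 154.9×0.56 + 20.1×0.29 + 10.3×0.37 + 154.9×0.01 + 20×0.13 + 14.1×0.23
  = 2.293 + 86.744 + 5.829 + 3.811 + 1.549 + 2.600 + 3.243 = 106.069 m² sabins.
Volume V = 12.8 × 12.1 × 5.9 = 913.792 m³.
Sabine: RT60 = 0.161 × 913.792 / 106.069 = 1.39 s.

1.39 seconds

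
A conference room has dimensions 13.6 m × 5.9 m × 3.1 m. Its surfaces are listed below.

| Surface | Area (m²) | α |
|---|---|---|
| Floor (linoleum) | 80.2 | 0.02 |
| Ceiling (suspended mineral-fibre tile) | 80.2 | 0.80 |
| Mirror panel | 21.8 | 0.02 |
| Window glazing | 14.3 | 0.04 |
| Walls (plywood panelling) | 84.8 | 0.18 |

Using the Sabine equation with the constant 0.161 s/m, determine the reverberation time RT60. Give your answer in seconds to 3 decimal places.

0.488 seconds

Total absorption A = 80.2·0.02 + 80.2·0.80 + 21.8·0.02 + 14.3·0.04 + 84.8·0.18
  = 1.604 + 64.160 + 0.436 + 0.572 + 15.264 = 82.036 m² sabins.
Room volume: 248.744 m³.
Sabine: RT60 = 0.161 × 248.744 / 82.036 = 0.488 s.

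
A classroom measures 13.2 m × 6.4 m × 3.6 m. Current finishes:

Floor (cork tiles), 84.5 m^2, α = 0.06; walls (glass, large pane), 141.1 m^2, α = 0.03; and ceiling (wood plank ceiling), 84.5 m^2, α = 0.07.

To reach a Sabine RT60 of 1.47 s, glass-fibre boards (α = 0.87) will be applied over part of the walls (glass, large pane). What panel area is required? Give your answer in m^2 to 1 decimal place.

21.5

A₁ = Σ Sᵢαᵢ = 84.5·0.06 + 141.1·0.03 + 84.5·0.07 = 15.218 sabins.
Required A₂ = 0.161·304.128/1.47 = 33.309 sabins.
ΔA needed = 33.309 − 15.218 = 18.091 sabins.
Each m^2 of panel replacing the walls (glass, large pane) adds (0.87 − 0.03) = 0.84 sabins.
Panel area = 18.091 / 0.84 = 21.5 m^2.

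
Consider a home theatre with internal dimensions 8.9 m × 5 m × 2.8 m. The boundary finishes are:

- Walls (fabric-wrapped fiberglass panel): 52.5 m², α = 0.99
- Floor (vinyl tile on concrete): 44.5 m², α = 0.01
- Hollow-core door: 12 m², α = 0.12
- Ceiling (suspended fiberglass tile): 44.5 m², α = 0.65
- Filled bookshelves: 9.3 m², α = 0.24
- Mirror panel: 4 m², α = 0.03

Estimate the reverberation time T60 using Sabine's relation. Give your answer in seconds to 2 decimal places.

0.24 s

Summing Sᵢαᵢ: 51.975 + 0.445 + 1.440 + 28.925 + 2.232 + 0.120 → A = 85.137 sabins.
V = 8.9·5·2.8 = 124.6 m³.
RT60 = 0.161 · V / A = 0.161 × 124.6 / 85.137 = 0.24 s.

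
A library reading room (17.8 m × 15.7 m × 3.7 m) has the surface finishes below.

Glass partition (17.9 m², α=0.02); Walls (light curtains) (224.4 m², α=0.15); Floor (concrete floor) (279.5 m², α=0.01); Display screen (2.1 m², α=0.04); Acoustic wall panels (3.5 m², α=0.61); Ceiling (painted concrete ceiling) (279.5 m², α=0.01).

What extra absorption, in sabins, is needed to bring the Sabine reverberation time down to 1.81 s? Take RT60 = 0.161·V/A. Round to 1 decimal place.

A₁ = Σ Sᵢαᵢ = 17.9*0.02 + 224.4*0.15 + 279.5*0.01 + 2.1*0.04 + 3.5*0.61 + 279.5*0.01 = 41.827 sabins.
V = 1034.002 m³. Required absorption A₂ = 0.161 × 1034.002 / 1.81 = 91.975 sabins.
Shortfall: 91.975 − 41.827 = 50.1 sabins.

50.1 sabins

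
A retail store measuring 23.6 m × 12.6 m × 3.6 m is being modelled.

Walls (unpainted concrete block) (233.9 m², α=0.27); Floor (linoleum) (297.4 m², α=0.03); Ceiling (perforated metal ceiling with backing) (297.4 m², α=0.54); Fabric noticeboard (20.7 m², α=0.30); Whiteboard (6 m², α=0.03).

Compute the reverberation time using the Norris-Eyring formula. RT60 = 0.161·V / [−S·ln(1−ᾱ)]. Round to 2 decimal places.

Total surface area S = 233.9 + 297.4 + 297.4 + 20.7 + 6 = 855.4 m².
Σ(Sᵢαᵢ) = 233.9×0.27 + 297.4×0.03 + 297.4×0.54 + 20.7×0.30 + 6×0.03 = 239.061.
ᾱ = 239.061 / 855.4 = 0.2795.
Eyring denominator: −S ln(1−ᾱ) = 280.409.
V = 23.6 × 12.6 × 3.6 = 1070.496 m³.
RT60 = 0.161 × 1070.496 / 280.409 = 0.61 s.

0.61 sec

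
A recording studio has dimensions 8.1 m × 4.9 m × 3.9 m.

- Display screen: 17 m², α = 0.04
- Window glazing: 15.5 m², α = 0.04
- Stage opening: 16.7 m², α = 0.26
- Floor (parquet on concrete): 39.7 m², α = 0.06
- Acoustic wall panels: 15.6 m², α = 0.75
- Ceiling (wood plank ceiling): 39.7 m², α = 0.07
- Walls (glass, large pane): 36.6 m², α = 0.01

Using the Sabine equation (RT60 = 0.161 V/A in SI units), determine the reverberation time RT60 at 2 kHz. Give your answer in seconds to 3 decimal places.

1.090 sec

Equivalent absorption area: A = 17*0.04 + 15.5*0.04 + 16.7*0.26 + 39.7*0.06 + 15.6*0.75 + 39.7*0.07 + 36.6*0.01 = 22.869 m².
V = 8.1·4.9·3.9 = 154.791 m³.
RT60 = 0.161 · V / A = 0.161 × 154.791 / 22.869 = 1.090 s.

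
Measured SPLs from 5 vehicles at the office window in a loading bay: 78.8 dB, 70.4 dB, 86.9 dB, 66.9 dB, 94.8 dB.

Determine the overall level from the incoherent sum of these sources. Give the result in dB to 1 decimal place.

Converting to relative power and adding: 10^(78.8/10) + 10^(70.4/10) + 10^(86.9/10) + 10^(66.9/10) + 10^(94.8/10) = 3.601e+09.
L_total = 10·log₁₀(3.601e+09) = 95.6 dB.

95.6 dB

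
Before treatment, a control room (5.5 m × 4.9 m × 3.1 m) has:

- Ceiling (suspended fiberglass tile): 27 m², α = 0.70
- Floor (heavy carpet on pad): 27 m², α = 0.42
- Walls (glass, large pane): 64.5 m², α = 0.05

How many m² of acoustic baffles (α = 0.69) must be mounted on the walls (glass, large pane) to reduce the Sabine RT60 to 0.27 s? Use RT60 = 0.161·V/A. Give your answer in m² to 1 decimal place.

25.6

Total absorption A₁ = 27·0.70 + 27·0.42 + 64.5·0.05
  = 18.900 + 11.340 + 3.225 = 33.465 m² sabins.
Required A₂ = 0.161·83.545/0.27 = 49.818 sabins.
Absorption to add: 49.818 − 33.465 = 16.353 sabins.
Net gain per m²: Δα = 0.69 − 0.05 = 0.64.
Area = ΔA/Δα = 16.353/0.64 = 25.6 m².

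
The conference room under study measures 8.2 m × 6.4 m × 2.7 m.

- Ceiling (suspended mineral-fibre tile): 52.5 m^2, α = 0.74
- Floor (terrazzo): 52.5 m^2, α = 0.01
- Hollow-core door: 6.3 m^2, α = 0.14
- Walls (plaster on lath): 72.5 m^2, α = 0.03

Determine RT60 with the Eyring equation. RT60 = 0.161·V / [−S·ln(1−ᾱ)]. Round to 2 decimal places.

0.47 sec

Total surface area S = 52.5 + 52.5 + 6.3 + 72.5 = 183.8 m^2.
Absorption A = 52.5×0.74 + 52.5×0.01 + 6.3×0.14 + 72.5×0.03 = 42.432 sabins.
ᾱ = 42.432 / 183.8 = 0.2309.
−S·ln(1−ᾱ) = −183.8 × ln(1 − 0.2309) = 48.254.
V = 8.2 × 6.4 × 2.7 = 141.696 m³.
RT60 = 0.161 × 141.696 / 48.254 = 0.47 s.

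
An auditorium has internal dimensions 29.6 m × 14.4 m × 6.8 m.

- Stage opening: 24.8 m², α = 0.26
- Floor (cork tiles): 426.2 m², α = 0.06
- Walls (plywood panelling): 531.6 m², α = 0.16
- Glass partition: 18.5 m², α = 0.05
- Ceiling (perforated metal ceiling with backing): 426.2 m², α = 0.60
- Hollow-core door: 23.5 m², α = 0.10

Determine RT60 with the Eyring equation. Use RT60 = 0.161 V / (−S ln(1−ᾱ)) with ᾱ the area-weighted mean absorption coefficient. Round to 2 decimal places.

S = Σ Sᵢ = 1450.8 m².
Σ(Sᵢαᵢ) = 24.8×0.26 + 426.2×0.06 + 531.6×0.16 + 18.5×0.05 + 426.2×0.60 + 23.5×0.10 = 376.071.
Mean coefficient ᾱ = A/S = 0.2592.
Eyring denominator: −S ln(1−ᾱ) = 435.276.
V = 29.6 × 14.4 × 6.8 = 2898.432 m³.
RT60 = 0.161 × 2898.432 / 435.276 = 1.07 s.

1.07 s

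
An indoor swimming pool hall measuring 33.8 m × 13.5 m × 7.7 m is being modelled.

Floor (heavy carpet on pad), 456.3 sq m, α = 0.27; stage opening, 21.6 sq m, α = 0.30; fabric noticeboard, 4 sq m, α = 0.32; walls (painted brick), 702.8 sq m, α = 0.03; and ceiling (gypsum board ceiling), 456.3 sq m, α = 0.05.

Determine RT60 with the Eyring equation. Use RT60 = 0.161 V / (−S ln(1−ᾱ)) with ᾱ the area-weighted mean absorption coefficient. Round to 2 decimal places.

S = Σ Sᵢ = 1641.0 sq m.
Absorption A = 456.3×0.27 + 21.6×0.30 + 4×0.32 + 702.8×0.03 + 456.3×0.05 = 174.860 sabins.
Mean coefficient ᾱ = A/S = 0.1066.
−S·ln(1−ᾱ) = −1641.0 × ln(1 − 0.1066) = 184.975.
V = 33.8 × 13.5 × 7.7 = 3513.51 m³.
T = 0.161·V/[−S·ln(1−ᾱ)] = 0.161·3513.51/184.975 = 3.06 s.

3.06 s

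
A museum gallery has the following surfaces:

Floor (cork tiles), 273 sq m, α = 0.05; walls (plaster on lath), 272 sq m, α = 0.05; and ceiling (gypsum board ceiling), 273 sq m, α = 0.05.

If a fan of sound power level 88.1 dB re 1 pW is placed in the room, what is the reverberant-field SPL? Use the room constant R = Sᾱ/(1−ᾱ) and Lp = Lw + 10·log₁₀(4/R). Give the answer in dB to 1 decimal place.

77.8 dB

A = 40.900 sabins; S = 818.0 sq m.
ᾱ = 40.900/818.0 = 0.0500; R = Sᾱ/(1−ᾱ) = 40.900/(1−0.0500) = 43.053 sq m.
Lp = Lw + 10 log₁₀(4/R) = 88.1 -10.32 = 77.8 dB.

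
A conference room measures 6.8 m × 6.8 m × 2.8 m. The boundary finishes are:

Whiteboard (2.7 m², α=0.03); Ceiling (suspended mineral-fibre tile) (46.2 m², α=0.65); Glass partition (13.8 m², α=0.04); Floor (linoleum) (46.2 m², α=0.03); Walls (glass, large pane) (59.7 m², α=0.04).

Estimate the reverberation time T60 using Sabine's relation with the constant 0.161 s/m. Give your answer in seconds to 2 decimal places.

A = Σ Sᵢαᵢ = 2.7·0.03 + 46.2·0.65 + 13.8·0.04 + 46.2·0.03 + 59.7·0.04 = 34.437 sabins.
V = 6.8·6.8·2.8 = 129.472 m³.
Sabine: RT60 = 0.161 × 129.472 / 34.437 = 0.61 s.

0.61 sec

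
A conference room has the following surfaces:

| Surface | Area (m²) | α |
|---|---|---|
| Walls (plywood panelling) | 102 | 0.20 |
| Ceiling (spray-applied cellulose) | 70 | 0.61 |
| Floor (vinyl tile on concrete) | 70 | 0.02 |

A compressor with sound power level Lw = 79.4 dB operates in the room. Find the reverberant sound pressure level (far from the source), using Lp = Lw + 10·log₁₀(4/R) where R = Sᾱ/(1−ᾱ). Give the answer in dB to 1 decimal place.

Σ(Sᵢαᵢ) = 102×0.20 + 70×0.61 + 70×0.02 = 64.500; total area S = 242.0 m².
ᾱ = 0.2665, so room constant R = A/(1−ᾱ) = 87.935 m².
Lp = 79.4 + 10·log₁₀(4/87.935) = 79.4 + (-13.42) = 66.0 dB.

66.0 dB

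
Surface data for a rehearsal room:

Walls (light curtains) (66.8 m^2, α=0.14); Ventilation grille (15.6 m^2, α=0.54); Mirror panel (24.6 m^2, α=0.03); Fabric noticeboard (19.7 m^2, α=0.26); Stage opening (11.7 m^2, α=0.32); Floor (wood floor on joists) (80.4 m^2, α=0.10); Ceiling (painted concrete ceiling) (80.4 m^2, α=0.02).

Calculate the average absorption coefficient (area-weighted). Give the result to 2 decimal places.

0.12

S = Σ Sᵢ = 66.8 + 15.6 + 24.6 + 19.7 + 11.7 + 80.4 + 80.4 = 299.2 m^2.
Weighted sum Σ Sα = 37.028.
ᾱ = 37.028 / 299.2 = 0.12.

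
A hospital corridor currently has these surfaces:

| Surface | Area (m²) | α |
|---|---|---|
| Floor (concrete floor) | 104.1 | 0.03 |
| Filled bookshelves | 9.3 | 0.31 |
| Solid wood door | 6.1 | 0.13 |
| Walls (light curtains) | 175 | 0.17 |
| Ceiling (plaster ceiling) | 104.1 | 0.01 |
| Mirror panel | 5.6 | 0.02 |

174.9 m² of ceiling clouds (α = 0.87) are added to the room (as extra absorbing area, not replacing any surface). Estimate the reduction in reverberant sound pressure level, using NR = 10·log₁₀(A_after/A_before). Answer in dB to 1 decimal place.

Summing Sᵢαᵢ: 3.123 + 2.883 + 0.793 + 29.750 + 1.041 + 0.112 → A_before = 37.702 sabins.
Added absorption = 174.9 × 0.87 = 152.163 sabins.
New total A_after = 189.865 sabins.
NR = 10·log₁₀(189.865/37.702) = 7.0 dB.

7.0 dB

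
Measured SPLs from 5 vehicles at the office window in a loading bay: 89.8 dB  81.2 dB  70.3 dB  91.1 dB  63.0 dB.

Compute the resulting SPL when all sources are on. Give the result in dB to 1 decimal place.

Σ 10^(Lᵢ/10) = 2.388e+09.
Combined level = 10 log₁₀(2.388e+09) = 93.8 dB.

93.8 dB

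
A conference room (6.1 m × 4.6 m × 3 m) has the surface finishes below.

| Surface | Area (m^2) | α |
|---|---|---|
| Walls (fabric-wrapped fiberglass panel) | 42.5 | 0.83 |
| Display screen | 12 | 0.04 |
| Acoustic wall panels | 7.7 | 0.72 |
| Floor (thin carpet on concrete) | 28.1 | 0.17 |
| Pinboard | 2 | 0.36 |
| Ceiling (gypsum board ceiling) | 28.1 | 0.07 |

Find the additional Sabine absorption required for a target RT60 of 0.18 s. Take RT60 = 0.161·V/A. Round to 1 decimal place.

Equivalent absorption area: A₁ = 42.5*0.83 + 12*0.04 + 7.7*0.72 + 28.1*0.17 + 2*0.36 + 28.1*0.07 = 48.763 m^2.
For T = 0.18 s, need A₂ = 0.161·V/T = 0.161·84.18/0.18 = 75.294 sabins.
Shortfall: 75.294 − 48.763 = 26.5 sabins.

26.5 sabins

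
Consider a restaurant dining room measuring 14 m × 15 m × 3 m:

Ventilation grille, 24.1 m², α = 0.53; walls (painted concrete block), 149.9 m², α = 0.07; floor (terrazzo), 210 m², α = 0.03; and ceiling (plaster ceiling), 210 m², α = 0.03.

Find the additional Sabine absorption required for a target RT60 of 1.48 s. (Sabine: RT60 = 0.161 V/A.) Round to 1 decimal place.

32.7 sabins

Equivalent absorption area: A₁ = 24.1·0.53 + 149.9·0.07 + 210·0.03 + 210·0.03 = 35.866 m².
For T = 1.48 s, need A₂ = 0.161·V/T = 0.161·630/1.48 = 68.534 sabins.
Shortfall: 68.534 − 35.866 = 32.7 sabins.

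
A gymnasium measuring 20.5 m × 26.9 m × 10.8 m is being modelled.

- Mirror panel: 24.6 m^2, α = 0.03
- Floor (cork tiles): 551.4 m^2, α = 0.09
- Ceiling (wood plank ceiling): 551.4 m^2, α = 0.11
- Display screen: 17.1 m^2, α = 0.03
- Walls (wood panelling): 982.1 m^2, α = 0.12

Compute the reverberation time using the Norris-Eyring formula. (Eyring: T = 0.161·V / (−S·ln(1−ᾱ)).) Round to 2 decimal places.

S = Σ Sᵢ = 2126.6 m^2.
Absorption A = 24.6·0.03 + 551.4·0.09 + 551.4·0.11 + 17.1·0.03 + 982.1·0.12 = 229.383 sabins.
Mean coefficient ᾱ = A/S = 0.1079.
Eyring denominator: −S ln(1−ᾱ) = 242.809.
V = 20.5 × 26.9 × 10.8 = 5955.66 m³.
RT60 = 0.161 × 5955.66 / 242.809 = 3.95 s.

3.95 s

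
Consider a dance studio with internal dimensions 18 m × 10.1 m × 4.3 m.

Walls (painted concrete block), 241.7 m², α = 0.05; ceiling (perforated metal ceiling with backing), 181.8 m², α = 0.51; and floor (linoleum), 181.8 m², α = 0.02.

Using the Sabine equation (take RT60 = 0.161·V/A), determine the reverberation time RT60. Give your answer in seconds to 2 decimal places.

1.16 sec

A = Σ Sᵢαᵢ = 241.7*0.05 + 181.8*0.51 + 181.8*0.02 = 108.439 sabins.
Volume V = 18 × 10.1 × 4.3 = 781.74 m³.
RT60 = 0.161 · V / A = 0.161 × 781.74 / 108.439 = 1.16 s.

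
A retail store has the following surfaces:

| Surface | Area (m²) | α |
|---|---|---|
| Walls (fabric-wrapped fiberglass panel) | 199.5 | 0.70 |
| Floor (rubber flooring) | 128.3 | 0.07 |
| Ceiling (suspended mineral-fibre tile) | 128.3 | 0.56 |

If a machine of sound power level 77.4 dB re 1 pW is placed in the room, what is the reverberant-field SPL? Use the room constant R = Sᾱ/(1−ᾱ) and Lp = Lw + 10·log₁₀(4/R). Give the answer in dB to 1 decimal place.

57.1 dB

A = 220.479 sabins; S = 456.1 m².
ᾱ = 220.479/456.1 = 0.4834; R = Sᾱ/(1−ᾱ) = 220.479/(1−0.4834) = 426.789 m².
Lp = 77.4 + 10·log₁₀(4/426.789) = 77.4 + (-20.28) = 57.1 dB.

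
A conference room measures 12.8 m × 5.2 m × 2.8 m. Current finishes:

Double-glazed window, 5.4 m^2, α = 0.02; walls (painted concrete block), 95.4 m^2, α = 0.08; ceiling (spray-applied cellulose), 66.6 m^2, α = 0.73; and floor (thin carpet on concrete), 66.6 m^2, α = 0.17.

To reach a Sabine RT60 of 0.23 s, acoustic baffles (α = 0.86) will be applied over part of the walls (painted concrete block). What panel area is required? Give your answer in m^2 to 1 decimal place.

80.5

Total absorption A₁ = 5.4·0.02 + 95.4·0.08 + 66.6·0.73 + 66.6·0.17
  = 0.108 + 7.632 + 48.618 + 11.322 = 67.680 m^2 sabins.
V = 186.368 m³. Target absorption A₂ = 0.161 × 186.368 / 0.23 = 130.458 sabins.
ΔA needed = 130.458 − 67.680 = 62.778 sabins.
Net gain per m^2: Δα = 0.86 − 0.08 = 0.78.
Panel area = 62.778 / 0.78 = 80.5 m^2.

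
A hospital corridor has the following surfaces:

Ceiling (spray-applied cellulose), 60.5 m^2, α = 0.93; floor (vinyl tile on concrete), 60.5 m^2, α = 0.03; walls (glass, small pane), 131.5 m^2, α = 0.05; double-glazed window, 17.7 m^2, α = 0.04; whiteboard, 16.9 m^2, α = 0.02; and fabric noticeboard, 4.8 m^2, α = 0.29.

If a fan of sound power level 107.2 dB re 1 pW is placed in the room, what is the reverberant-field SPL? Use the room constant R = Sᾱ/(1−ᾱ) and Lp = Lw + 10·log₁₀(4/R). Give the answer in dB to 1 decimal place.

Σ(Sᵢαᵢ) = 60.5·0.93 + 60.5·0.03 + 131.5·0.05 + 17.7·0.04 + 16.9·0.02 + 4.8·0.29 = 67.093; total area S = 291.9 m^2.
ᾱ = 0.2298, so room constant R = A/(1−ᾱ) = 87.111 m^2.
Lp = 107.2 + 10·log₁₀(4/87.111) = 107.2 + (-13.38) = 93.8 dB.

93.8 dB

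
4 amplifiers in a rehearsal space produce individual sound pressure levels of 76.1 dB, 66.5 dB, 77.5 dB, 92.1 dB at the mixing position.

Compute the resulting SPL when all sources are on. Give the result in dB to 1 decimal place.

Converting to relative power and adding: 10^(76.1/10) + 10^(66.5/10) + 10^(77.5/10) + 10^(92.1/10) = 1.723e+09.
Back to dB: 10·log₁₀ Σ = 92.4 dB.

92.4 dB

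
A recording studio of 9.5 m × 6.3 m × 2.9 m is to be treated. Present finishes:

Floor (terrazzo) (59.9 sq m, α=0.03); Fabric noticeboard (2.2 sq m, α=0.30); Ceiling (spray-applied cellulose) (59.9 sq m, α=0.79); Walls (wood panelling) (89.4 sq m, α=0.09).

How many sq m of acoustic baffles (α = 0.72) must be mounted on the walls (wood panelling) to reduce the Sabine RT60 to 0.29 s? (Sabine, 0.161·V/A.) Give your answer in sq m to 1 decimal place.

61.2

Equivalent absorption area: A₁ = 59.9*0.03 + 2.2*0.30 + 59.9*0.79 + 89.4*0.09 = 57.824 sq m.
Required A₂ = 0.161·173.565/0.29 = 96.359 sabins.
Absorption to add: 96.359 − 57.824 = 38.535 sabins.
Each sq m of panel replacing the walls (wood panelling) adds (0.72 − 0.09) = 0.63 sabins.
Panel area = 38.535 / 0.63 = 61.2 sq m.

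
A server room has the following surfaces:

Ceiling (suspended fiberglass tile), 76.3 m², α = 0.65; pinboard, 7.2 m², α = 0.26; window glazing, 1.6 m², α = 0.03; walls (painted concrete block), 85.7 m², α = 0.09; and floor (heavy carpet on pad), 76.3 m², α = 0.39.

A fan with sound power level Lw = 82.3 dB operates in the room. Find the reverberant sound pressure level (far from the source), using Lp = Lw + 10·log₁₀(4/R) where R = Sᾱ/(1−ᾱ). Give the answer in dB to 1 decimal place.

A = 88.985 sabins; S = 247.1 m².
ᾱ = 88.985/247.1 = 0.3601; R = Sᾱ/(1−ᾱ) = 88.985/(1−0.3601) = 139.061 m².
Lp = Lw + 10 log₁₀(4/R) = 82.3 -15.41 = 66.9 dB.

66.9 dB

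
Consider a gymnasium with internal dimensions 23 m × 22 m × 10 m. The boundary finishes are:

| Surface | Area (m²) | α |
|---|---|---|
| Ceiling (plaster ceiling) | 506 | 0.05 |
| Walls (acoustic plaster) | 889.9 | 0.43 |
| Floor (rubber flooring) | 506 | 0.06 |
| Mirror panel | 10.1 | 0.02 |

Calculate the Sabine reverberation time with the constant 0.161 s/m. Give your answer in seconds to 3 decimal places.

1.858 s

A = Σ Sᵢαᵢ = 506×0.05 + 889.9×0.43 + 506×0.06 + 10.1×0.02 = 438.519 sabins.
V = 23·22·10 = 5060 m³.
T = 0.161 V/A = 0.161·5060/438.519 = 1.858 s.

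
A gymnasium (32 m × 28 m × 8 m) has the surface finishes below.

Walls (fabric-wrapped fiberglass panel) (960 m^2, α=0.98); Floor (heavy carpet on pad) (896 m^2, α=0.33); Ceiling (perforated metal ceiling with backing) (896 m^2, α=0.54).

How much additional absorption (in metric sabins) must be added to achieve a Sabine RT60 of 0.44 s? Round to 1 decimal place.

902.5 sabins

Total absorption A₁ = 960*0.98 + 896*0.33 + 896*0.54
  = 940.800 + 295.680 + 483.840 = 1720.320 m^2 sabins.
Target A₂ = 0.161·7168/0.44 = 2622.836 sabins (V = 7168 m³).
Additional absorption ΔA = 2622.836 − 1720.320 = 902.5 sabins.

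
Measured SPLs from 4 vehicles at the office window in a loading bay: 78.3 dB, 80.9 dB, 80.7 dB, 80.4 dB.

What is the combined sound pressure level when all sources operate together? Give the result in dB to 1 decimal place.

86.2 dB

Σ 10^(Lᵢ/10) = 4.178e+08.
Combined level = 10 log₁₀(4.178e+08) = 86.2 dB.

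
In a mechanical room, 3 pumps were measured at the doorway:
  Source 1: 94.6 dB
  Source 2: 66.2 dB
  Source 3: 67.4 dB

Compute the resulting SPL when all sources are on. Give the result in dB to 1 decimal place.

94.6 dB

Sum in the linear (power) domain: Σ 10^(Lᵢ/10) = 10^(94.6/10) + 10^(66.2/10) + 10^(67.4/10) = 2.894e+09.
Back to dB: 10·log₁₀ Σ = 94.6 dB.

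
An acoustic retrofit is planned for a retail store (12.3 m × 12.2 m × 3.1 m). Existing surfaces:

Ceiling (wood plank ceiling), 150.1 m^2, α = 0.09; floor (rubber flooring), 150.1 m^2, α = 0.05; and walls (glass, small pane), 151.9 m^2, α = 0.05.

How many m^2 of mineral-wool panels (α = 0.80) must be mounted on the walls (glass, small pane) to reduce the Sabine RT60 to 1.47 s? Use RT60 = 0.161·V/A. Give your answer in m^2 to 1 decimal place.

29.8

Summing Sᵢαᵢ: 13.509 + 7.505 + 7.595 → A₁ = 28.609 sabins.
V = 465.186 m³. Target absorption A₂ = 0.161 × 465.186 / 1.47 = 50.949 sabins.
Absorption to add: 50.949 − 28.609 = 22.340 sabins.
Net gain per m^2: Δα = 0.80 − 0.05 = 0.75.
Area = ΔA/Δα = 22.340/0.75 = 29.8 m^2.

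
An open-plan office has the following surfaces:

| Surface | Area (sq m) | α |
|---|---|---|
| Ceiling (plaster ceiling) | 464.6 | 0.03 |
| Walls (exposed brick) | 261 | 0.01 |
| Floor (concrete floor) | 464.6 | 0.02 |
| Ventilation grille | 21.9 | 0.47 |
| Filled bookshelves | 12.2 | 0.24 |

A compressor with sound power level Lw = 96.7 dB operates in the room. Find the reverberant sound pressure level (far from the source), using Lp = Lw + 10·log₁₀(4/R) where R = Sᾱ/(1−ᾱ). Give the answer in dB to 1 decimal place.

A = 39.061 sabins; S = 1224.3 sq m.
ᾱ = 39.061/1224.3 = 0.0319; R = Sᾱ/(1−ᾱ) = 39.061/(1−0.0319) = 40.348 sq m.
Lp = Lw + 10 log₁₀(4/R) = 96.7 -10.04 = 86.7 dB.

86.7 dB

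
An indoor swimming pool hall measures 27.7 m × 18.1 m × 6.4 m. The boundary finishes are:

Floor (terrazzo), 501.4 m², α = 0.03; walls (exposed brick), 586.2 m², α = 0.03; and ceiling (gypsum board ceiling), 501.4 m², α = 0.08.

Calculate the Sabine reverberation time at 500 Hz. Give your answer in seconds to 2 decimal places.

7.10 s

Equivalent absorption area: A = 501.4×0.03 + 586.2×0.03 + 501.4×0.08 = 72.740 m².
Volume V = 27.7 × 18.1 × 6.4 = 3208.768 m³.
Sabine: RT60 = 0.161 × 3208.768 / 72.740 = 7.10 s.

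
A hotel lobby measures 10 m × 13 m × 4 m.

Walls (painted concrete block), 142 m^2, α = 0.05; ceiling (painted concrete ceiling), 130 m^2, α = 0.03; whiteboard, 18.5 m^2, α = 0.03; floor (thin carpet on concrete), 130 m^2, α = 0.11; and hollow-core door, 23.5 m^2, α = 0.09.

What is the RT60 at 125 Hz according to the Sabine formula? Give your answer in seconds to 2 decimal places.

2.99 seconds

Equivalent absorption area: A = 142*0.05 + 130*0.03 + 18.5*0.03 + 130*0.11 + 23.5*0.09 = 27.970 m^2.
Volume V = 10 × 13 × 4 = 520 m³.
T = 0.161 V/A = 0.161·520/27.970 = 2.99 s.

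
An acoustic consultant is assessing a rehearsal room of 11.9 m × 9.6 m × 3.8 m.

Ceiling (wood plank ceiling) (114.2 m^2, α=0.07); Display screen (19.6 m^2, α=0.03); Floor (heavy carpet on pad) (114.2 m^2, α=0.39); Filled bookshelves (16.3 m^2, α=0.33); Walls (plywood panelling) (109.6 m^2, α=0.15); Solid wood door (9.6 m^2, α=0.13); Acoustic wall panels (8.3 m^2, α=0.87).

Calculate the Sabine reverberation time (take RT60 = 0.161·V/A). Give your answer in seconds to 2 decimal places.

A = Σ Sᵢαᵢ = 114.2*0.07 + 19.6*0.03 + 114.2*0.39 + 16.3*0.33 + 109.6*0.15 + 9.6*0.13 + 8.3*0.87 = 83.408 sabins.
Volume V = 11.9 × 9.6 × 3.8 = 434.112 m³.
T = 0.161 V/A = 0.161·434.112/83.408 = 0.84 s.

0.84 sec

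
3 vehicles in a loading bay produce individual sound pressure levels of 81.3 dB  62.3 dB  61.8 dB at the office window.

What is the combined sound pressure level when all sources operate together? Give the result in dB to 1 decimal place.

81.4 dB

Sum in the linear (power) domain: Σ 10^(Lᵢ/10) = 10^(81.3/10) + 10^(62.3/10) + 10^(61.8/10) = 1.381e+08.
Back to dB: 10·log₁₀ Σ = 81.4 dB.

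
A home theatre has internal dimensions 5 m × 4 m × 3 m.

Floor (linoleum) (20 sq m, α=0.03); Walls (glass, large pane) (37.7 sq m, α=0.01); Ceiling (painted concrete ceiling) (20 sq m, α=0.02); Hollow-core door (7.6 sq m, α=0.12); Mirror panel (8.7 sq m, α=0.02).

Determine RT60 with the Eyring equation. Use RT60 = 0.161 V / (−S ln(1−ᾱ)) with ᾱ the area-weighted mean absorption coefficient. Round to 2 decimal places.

S = Σ Sᵢ = 94.0 sq m.
Σ(Sᵢαᵢ) = 20·0.03 + 37.7·0.01 + 20·0.02 + 7.6·0.12 + 8.7·0.02 = 2.463.
Mean coefficient ᾱ = A/S = 0.0262.
−S·ln(1−ᾱ) = −94.0 × ln(1 − 0.0262) = 2.496.
V = 5 × 4 × 3 = 60 m³.
T = 0.161·V/[−S·ln(1−ᾱ)] = 0.161·60/2.496 = 3.87 s.

3.87 s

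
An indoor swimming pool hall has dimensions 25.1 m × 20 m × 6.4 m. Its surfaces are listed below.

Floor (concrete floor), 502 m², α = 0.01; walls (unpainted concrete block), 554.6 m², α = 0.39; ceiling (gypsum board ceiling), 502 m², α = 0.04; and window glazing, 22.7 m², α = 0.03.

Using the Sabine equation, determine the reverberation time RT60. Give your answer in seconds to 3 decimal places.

Equivalent absorption area: A = 502×0.01 + 554.6×0.39 + 502×0.04 + 22.7×0.03 = 242.075 m².
Volume V = 25.1 × 20 × 6.4 = 3212.8 m³.
T = 0.161 V/A = 0.161·3212.8/242.075 = 2.137 s.

2.137 sec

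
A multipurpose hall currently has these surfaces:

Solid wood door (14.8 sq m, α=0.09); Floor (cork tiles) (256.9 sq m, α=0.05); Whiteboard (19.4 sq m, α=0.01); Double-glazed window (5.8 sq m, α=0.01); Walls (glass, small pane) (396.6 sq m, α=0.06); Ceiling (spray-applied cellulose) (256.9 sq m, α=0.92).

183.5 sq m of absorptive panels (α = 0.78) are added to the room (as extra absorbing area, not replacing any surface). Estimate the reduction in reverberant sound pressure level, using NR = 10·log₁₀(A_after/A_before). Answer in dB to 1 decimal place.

1.8 dB

Equivalent absorption area: A_before = 14.8×0.09 + 256.9×0.05 + 19.4×0.01 + 5.8×0.01 + 396.6×0.06 + 256.9×0.92 = 274.573 sq m.
Added absorption = 183.5 × 0.78 = 143.130 sabins.
A_after = 274.573 + 143.130 = 417.703 sabins.
Reduction = 10 log₁₀(A_after/A_before) = 10 log₁₀(1.5213) = 1.8 dB.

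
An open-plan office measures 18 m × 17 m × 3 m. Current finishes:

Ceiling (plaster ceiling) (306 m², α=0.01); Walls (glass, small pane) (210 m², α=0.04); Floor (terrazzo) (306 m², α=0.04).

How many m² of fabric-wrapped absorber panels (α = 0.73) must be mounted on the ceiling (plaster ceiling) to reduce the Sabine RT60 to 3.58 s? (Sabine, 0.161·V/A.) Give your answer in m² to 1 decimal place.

24.4

A₁ = Σ Sᵢαᵢ = 306×0.01 + 210×0.04 + 306×0.04 = 23.700 sabins.
Required A₂ = 0.161·918/3.58 = 41.284 sabins.
Absorption to add: 41.284 − 23.700 = 17.584 sabins.
Each m² of panel replacing the ceiling (plaster ceiling) adds (0.73 − 0.01) = 0.72 sabins.
Panel area = 17.584 / 0.72 = 24.4 m².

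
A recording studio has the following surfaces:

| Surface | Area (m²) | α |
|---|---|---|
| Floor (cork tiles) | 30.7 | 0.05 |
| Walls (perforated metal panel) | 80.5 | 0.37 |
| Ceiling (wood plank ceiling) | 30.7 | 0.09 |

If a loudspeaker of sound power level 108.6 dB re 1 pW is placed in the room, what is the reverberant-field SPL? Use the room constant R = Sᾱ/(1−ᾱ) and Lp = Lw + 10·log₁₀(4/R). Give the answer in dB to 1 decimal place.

Σ(Sᵢαᵢ) = 30.7×0.05 + 80.5×0.37 + 30.7×0.09 = 34.083; total area S = 141.9 m².
ᾱ = 34.083/141.9 = 0.2402; R = Sᾱ/(1−ᾱ) = 34.083/(1−0.2402) = 44.858 m².
Lp = Lw + 10 log₁₀(4/R) = 108.6 -10.50 = 98.1 dB.

98.1 dB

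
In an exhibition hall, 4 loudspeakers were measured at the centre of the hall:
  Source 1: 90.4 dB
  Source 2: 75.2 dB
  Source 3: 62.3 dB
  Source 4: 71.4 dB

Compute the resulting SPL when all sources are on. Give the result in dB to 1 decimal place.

90.6 dB

Sum in the linear (power) domain: Σ 10^(Lᵢ/10) = 10^(90.4/10) + 10^(75.2/10) + 10^(62.3/10) + 10^(71.4/10) = 1.145e+09.
Combined level = 10 log₁₀(1.145e+09) = 90.6 dB.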